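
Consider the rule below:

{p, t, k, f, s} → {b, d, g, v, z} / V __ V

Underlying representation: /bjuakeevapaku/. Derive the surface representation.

bjuageevabagu

/k/ is a voiceless obstruent between vowels /a/ and /e/, so it voices to [g].
/p/ is a voiceless obstruent between vowels /a/ and /a/, so it voices to [b].
/k/ is a voiceless obstruent between vowels /a/ and /u/, so it voices to [g].
Surface form: [bjuageevabagu].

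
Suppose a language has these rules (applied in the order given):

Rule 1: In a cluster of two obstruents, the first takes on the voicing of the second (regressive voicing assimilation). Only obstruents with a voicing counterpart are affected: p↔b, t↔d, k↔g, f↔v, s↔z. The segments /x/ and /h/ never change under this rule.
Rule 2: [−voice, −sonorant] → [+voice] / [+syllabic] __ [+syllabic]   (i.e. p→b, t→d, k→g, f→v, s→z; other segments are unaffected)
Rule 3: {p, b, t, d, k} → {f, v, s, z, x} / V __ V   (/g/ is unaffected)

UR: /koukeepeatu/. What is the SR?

kougeeveazu

Rule 1 (regressive voicing assimilation): no segment meets the environment; /koukeepeatu/ is unchanged.
Rule 2 (intervocalic voicing): /k/ is a voiceless obstruent between vowels /u/ and /e/, so it voices to [g]. /p/ is a voiceless obstruent between vowels /e/ and /e/, so it voices to [b]. /t/ is a voiceless obstruent between vowels /a/ and /u/, so it voices to [d]. /koukeepeatu/ → kougeebeadu.
Rule 3 (intervocalic spirantization): /b/ is a stop between vowels /e/ and /e/, so it spirantizes to the fricative [v]. /d/ is a stop between vowels /a/ and /u/, so it spirantizes to the fricative [z]. /kougeebeadu/ → kougeeveazu.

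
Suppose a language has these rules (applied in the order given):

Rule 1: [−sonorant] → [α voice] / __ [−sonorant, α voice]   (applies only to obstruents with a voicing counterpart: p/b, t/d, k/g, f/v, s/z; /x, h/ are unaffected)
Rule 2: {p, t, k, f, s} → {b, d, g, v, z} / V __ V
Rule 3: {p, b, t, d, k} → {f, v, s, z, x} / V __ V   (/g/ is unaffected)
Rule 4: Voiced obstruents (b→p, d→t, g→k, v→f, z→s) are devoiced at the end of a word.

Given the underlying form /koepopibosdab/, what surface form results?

Rule 1 (regressive voicing assimilation): /s/ precedes the voiced obstruent /d/, so it voices to [z] by assimilation. /koepopibosdab/ → koepopibozdab.
Rule 2 (intervocalic voicing): /p/ is a voiceless obstruent between vowels /e/ and /o/, so it voices to [b]. /p/ is a voiceless obstruent between vowels /o/ and /i/, so it voices to [b]. /koepopibozdab/ → koebobibozdab.
Rule 3 (intervocalic spirantization): /b/ is a stop between vowels /e/ and /o/, so it spirantizes to the fricative [v]. /b/ is a stop between vowels /o/ and /i/, so it spirantizes to the fricative [v]. /b/ is a stop between vowels /i/ and /o/, so it spirantizes to the fricative [v]. /koebobibozdab/ → koevovivozdab.
Rule 4 (final devoicing): /b/ is a voiced obstruent in word-final position, so it devoices to [p]. /koevovivozdab/ → koevovivozdap.

koevovivozdap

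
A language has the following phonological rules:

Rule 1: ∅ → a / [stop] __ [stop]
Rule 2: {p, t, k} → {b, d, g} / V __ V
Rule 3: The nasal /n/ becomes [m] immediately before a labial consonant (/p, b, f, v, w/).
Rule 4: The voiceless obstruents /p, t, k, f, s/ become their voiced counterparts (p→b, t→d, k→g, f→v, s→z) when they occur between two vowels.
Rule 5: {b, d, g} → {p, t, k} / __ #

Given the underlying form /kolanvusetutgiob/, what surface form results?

Rule 1 (stop-cluster a-epenthesis): /t/ and /g/ form a stop–stop cluster, so [a] is inserted between them. /kolanvusetutgiob/ → kolanvusetutagiob.
Rule 2 (intervocalic voicing): /t/ is a voiceless stop between vowels /e/ and /u/, so it voices to [d]. /t/ is a voiceless stop between vowels /u/ and /a/, so it voices to [d]. /kolanvusetutagiob/ → kolanvusedudagiob.
Rule 3 (nasal place assimilation): /n/ precedes the labial consonant /v/, so it assimilates in place to [m]. /kolanvusedudagiob/ → kolamvusedudagiob.
Rule 4 (intervocalic voicing): /s/ is a voiceless obstruent between vowels /u/ and /e/, so it voices to [z]. /kolamvusedudagiob/ → kolamvuzedudagiob.
Rule 5 (final devoicing): /b/ is a voiced stop in word-final position, so it devoices to [p]. /kolamvuzedudagiob/ → kolamvuzedudagiop.

kolamvuzedudagiop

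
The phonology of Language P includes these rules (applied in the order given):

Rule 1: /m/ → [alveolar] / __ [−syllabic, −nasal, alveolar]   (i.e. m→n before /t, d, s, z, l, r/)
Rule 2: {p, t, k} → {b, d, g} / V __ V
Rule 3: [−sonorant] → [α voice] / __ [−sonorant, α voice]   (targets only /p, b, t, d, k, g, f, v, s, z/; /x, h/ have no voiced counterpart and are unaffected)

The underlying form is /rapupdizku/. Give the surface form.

rabubdisku

Rule 1 (nasal place assimilation): no segment meets the environment; /rapupdizku/ is unchanged.
Rule 2 (intervocalic voicing): /p/ is a voiceless stop between vowels /a/ and /u/, so it voices to [b]. /rapupdizku/ → rabupdizku.
Rule 3 (regressive voicing assimilation): /p/ precedes the voiced obstruent /d/, so it voices to [b] by assimilation. /z/ precedes the voiceless obstruent /k/, so it devoices to [s] by assimilation. /rabupdizku/ → rabubdisku.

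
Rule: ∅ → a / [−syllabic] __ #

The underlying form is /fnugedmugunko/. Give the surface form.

fnugedmugunko

No segment of /fnugedmugunko/ meets the structural description of the rule, so the form surfaces unchanged.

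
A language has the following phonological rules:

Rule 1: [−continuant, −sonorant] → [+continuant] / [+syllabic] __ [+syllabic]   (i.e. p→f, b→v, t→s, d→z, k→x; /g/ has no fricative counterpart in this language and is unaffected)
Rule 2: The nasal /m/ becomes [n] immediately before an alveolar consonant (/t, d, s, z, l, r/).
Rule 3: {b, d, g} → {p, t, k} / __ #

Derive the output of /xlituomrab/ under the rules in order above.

xlisuonrap

Rule 1 (intervocalic spirantization): /t/ is a stop between vowels /i/ and /u/, so it spirantizes to the fricative [s]. /xlituomrab/ → xlisuomrab.
Rule 2 (nasal place assimilation): /m/ precedes the alveolar consonant /r/, so it assimilates in place to [n]. /xlisuomrab/ → xlisuonrab.
Rule 3 (final devoicing): /b/ is a voiced stop in word-final position, so it devoices to [p]. /xlisuonrab/ → xlisuonrap.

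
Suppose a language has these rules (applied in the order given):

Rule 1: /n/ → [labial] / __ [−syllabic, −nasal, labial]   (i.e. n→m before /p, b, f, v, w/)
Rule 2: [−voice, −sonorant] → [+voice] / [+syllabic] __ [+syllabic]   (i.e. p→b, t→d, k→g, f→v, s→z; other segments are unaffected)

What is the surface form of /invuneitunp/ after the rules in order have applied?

Rule 1 (nasal place assimilation): /n/ precedes the labial consonant /v/, so it assimilates in place to [m]. /n/ precedes the labial consonant /p/, so it assimilates in place to [m]. /invuneitunp/ → imvuneitump.
Rule 2 (intervocalic voicing): /t/ is a voiceless obstruent between vowels /i/ and /u/, so it voices to [d]. /imvuneitump/ → imvuneidump.

imvuneidump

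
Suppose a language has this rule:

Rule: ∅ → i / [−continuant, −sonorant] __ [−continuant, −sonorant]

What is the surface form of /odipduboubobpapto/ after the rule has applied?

odipiduboubobipapito

/p/ and /d/ form a stop–stop cluster, so [i] is inserted between them.
/b/ and /p/ form a stop–stop cluster, so [i] is inserted between them.
/p/ and /t/ form a stop–stop cluster, so [i] is inserted between them.
Surface form: [odipiduboubobipapito].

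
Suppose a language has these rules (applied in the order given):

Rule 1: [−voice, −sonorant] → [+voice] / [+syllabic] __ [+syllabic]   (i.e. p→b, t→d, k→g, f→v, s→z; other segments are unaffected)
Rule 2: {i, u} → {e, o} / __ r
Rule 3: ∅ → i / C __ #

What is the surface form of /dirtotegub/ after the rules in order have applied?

dertodegubi

Rule 1 (intervocalic voicing): /t/ is a voiceless obstruent between vowels /o/ and /e/, so it voices to [d]. /dirtotegub/ → dirtodegub.
Rule 2 (pre-rhotic lowering): /i/ is a high vowel immediately before /r/, so it lowers to [e]. /dirtodegub/ → dertodegub.
Rule 3 (final i-epenthesis): the form ends in the consonant /b/, so [i] is inserted word-finally. /dertodegub/ → dertodegubi.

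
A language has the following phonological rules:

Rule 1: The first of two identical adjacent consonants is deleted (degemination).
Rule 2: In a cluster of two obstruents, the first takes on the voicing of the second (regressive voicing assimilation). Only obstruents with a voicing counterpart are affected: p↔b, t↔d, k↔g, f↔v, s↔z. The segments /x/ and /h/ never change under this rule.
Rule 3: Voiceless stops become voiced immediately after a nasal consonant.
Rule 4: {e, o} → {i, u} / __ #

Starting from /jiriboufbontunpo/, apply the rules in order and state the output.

jiribouvbondunbu

Rule 1 (degemination): no segment meets the environment; /jiriboufbontunpo/ is unchanged.
Rule 2 (regressive voicing assimilation): /f/ precedes the voiced obstruent /b/, so it voices to [v] by assimilation. /jiriboufbontunpo/ → jiribouvbontunpo.
Rule 3 (post-nasal voicing): /t/ is a voiceless stop immediately after the nasal /n/, so it voices to [d]. /p/ is a voiceless stop immediately after the nasal /n/, so it voices to [b]. /jiribouvbontunpo/ → jiribouvbondunbo.
Rule 4 (final vowel raising): /o/ is a mid vowel in word-final position, so it raises to [u]. /jiribouvbondunbo/ → jiribouvbondunbu.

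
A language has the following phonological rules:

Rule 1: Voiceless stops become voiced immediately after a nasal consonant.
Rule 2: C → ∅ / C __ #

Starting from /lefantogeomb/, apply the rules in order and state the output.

Rule 1 (post-nasal voicing): /t/ is a voiceless stop immediately after the nasal /n/, so it voices to [d]. /lefantogeomb/ → lefandogeomb.
Rule 2 (final cluster simplification): /b/ is the second consonant of a word-final cluster /mb/, so it deletes. /lefandogeomb/ → lefandogeom.

lefandogeom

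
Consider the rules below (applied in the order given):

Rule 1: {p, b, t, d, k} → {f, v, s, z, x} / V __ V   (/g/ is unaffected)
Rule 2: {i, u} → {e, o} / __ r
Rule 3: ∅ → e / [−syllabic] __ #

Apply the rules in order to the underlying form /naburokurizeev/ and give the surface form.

Rule 1 (intervocalic spirantization): /b/ is a stop between vowels /a/ and /u/, so it spirantizes to the fricative [v]. /k/ is a stop between vowels /o/ and /u/, so it spirantizes to the fricative [x]. /naburokurizeev/ → navuroxurizeev.
Rule 2 (pre-rhotic lowering): /u/ is a high vowel immediately before /r/, so it lowers to [o]. /u/ is a high vowel immediately before /r/, so it lowers to [o]. /navuroxurizeev/ → navoroxorizeev.
Rule 3 (final e-epenthesis): the form ends in the consonant /v/, so [e] is inserted word-finally. /navoroxorizeev/ → navoroxorizeeve.

navoroxorizeeve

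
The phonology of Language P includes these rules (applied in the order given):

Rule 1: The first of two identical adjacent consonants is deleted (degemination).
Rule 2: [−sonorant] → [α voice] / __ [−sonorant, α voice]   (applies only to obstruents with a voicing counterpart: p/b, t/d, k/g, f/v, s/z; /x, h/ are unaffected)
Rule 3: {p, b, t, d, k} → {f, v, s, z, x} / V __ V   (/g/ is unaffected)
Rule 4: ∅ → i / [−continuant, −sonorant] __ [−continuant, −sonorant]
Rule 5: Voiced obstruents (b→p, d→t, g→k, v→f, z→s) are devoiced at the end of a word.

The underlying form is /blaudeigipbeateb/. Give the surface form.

Rule 1 (degemination): no segment meets the environment; /blaudeigipbeateb/ is unchanged.
Rule 2 (regressive voicing assimilation): /p/ precedes the voiced obstruent /b/, so it voices to [b] by assimilation. /blaudeigipbeateb/ → blaudeigibbeateb.
Rule 3 (intervocalic spirantization): /d/ is a stop between vowels /u/ and /e/, so it spirantizes to the fricative [z]. /t/ is a stop between vowels /a/ and /e/, so it spirantizes to the fricative [s]. /blaudeigibbeateb/ → blauzeigibbeaseb.
Rule 4 (stop-cluster i-epenthesis): /b/ and /b/ form a stop–stop cluster, so [i] is inserted between them. /blauzeigibbeaseb/ → blauzeigibibeaseb.
Rule 5 (final devoicing): /b/ is a voiced obstruent in word-final position, so it devoices to [p]. /blauzeigibibeaseb/ → blauzeigibibeasep.

blauzeigibibeasep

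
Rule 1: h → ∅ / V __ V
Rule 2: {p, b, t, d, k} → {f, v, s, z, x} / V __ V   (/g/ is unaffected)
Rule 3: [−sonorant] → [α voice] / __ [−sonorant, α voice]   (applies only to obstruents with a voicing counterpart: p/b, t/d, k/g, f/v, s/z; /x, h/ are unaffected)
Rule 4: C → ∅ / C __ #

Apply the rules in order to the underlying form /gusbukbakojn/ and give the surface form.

guzbugbaxoj

Rule 1 (intervocalic h-deletion): no segment meets the environment; /gusbukbakojn/ is unchanged.
Rule 2 (intervocalic spirantization): /k/ is a stop between vowels /a/ and /o/, so it spirantizes to the fricative [x]. /gusbukbakojn/ → gusbukbaxojn.
Rule 3 (regressive voicing assimilation): /s/ precedes the voiced obstruent /b/, so it voices to [z] by assimilation. /k/ precedes the voiced obstruent /b/, so it voices to [g] by assimilation. /gusbukbaxojn/ → guzbugbaxojn.
Rule 4 (final cluster simplification): /n/ is the second consonant of a word-final cluster /jn/, so it deletes. /guzbugbaxojn/ → guzbugbaxoj.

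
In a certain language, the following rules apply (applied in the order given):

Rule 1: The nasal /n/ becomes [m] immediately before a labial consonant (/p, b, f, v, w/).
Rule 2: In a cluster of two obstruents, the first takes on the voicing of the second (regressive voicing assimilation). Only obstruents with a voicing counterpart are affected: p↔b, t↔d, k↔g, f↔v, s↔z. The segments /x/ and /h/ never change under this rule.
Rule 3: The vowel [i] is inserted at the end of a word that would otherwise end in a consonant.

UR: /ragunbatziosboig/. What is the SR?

ragumbadziozboigi

Rule 1 (nasal place assimilation): /n/ precedes the labial consonant /b/, so it assimilates in place to [m]. /ragunbatziosboig/ → ragumbatziosboig.
Rule 2 (regressive voicing assimilation): /t/ precedes the voiced obstruent /z/, so it voices to [d] by assimilation. /s/ precedes the voiced obstruent /b/, so it voices to [z] by assimilation. /ragumbatziosboig/ → ragumbadziozboig.
Rule 3 (final i-epenthesis): the form ends in the consonant /g/, so [i] is inserted word-finally. /ragumbadziozboig/ → ragumbadziozboigi.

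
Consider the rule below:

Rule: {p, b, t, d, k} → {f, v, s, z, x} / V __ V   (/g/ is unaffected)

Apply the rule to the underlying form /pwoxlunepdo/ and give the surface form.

No segment of /pwoxlunepdo/ meets the structural description of the rule, so the form surfaces unchanged.

pwoxlunepdo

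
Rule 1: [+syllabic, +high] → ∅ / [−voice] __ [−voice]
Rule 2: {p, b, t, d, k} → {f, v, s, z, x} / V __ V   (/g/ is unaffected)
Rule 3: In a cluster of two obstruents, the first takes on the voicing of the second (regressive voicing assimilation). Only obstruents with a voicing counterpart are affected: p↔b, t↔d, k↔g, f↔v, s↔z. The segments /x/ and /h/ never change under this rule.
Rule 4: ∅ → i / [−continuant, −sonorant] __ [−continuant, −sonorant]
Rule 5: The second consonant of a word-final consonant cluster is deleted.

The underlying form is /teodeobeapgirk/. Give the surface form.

Rule 1 (high vowel syncope): no segment meets the environment; /teodeobeapgirk/ is unchanged.
Rule 2 (intervocalic spirantization): /d/ is a stop between vowels /o/ and /e/, so it spirantizes to the fricative [z]. /b/ is a stop between vowels /o/ and /e/, so it spirantizes to the fricative [v]. /teodeobeapgirk/ → teozeoveapgirk.
Rule 3 (regressive voicing assimilation): /p/ precedes the voiced obstruent /g/, so it voices to [b] by assimilation. /teozeoveapgirk/ → teozeoveabgirk.
Rule 4 (stop-cluster i-epenthesis): /b/ and /g/ form a stop–stop cluster, so [i] is inserted between them. /teozeoveabgirk/ → teozeoveabigirk.
Rule 5 (final cluster simplification): /k/ is the second consonant of a word-final cluster /rk/, so it deletes. /teozeoveabigirk/ → teozeoveabigir.

teozeoveabigir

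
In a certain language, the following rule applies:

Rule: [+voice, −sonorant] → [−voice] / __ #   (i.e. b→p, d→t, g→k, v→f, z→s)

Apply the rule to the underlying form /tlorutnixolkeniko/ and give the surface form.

No segment of /tlorutnixolkeniko/ meets the structural description of the rule, so the form surfaces unchanged.

tlorutnixolkeniko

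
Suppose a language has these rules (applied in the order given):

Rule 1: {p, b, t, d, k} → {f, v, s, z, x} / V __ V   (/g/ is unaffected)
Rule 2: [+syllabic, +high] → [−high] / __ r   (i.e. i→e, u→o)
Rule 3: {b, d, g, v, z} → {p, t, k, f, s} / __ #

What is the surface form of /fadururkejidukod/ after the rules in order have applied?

Rule 1 (intervocalic spirantization): /d/ is a stop between vowels /a/ and /u/, so it spirantizes to the fricative [z]. /d/ is a stop between vowels /i/ and /u/, so it spirantizes to the fricative [z]. /k/ is a stop between vowels /u/ and /o/, so it spirantizes to the fricative [x]. /fadururkejidukod/ → fazururkejizuxod.
Rule 2 (pre-rhotic lowering): /u/ is a high vowel immediately before /r/, so it lowers to [o]. /u/ is a high vowel immediately before /r/, so it lowers to [o]. /fazururkejizuxod/ → fazororkejizuxod.
Rule 3 (final devoicing): /d/ is a voiced obstruent in word-final position, so it devoices to [t]. /fazororkejizuxod/ → fazororkejizuxot.

fazororkejizuxot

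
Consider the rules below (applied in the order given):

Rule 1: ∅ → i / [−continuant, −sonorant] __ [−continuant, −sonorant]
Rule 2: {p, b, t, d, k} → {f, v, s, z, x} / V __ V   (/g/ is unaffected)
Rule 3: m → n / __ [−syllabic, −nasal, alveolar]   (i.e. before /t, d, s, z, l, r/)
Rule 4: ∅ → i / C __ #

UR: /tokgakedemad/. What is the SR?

Rule 1 (stop-cluster i-epenthesis): /k/ and /g/ form a stop–stop cluster, so [i] is inserted between them. /tokgakedemad/ → tokigakedemad.
Rule 2 (intervocalic spirantization): /k/ is a stop between vowels /o/ and /i/, so it spirantizes to the fricative [x]. /k/ is a stop between vowels /a/ and /e/, so it spirantizes to the fricative [x]. /d/ is a stop between vowels /e/ and /e/, so it spirantizes to the fricative [z]. /tokigakedemad/ → toxigaxezemad.
Rule 3 (nasal place assimilation): no segment meets the environment; /toxigaxezemad/ is unchanged.
Rule 4 (final i-epenthesis): the form ends in the consonant /d/, so [i] is inserted word-finally. /toxigaxezemad/ → toxigaxezemadi.

toxigaxezemadi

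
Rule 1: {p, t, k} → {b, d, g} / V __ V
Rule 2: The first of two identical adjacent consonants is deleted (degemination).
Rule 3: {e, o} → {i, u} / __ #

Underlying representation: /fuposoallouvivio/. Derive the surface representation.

fubosoalouviviu

Rule 1 (intervocalic voicing): /p/ is a voiceless stop between vowels /u/ and /o/, so it voices to [b]. /fuposoallouvivio/ → fubosoallouvivio.
Rule 2 (degemination): /ll/ is a geminate; the first /l/ deletes. /fubosoallouvivio/ → fubosoalouvivio.
Rule 3 (final vowel raising): /o/ is a mid vowel in word-final position, so it raises to [u]. /fubosoalouvivio/ → fubosoalouviviu.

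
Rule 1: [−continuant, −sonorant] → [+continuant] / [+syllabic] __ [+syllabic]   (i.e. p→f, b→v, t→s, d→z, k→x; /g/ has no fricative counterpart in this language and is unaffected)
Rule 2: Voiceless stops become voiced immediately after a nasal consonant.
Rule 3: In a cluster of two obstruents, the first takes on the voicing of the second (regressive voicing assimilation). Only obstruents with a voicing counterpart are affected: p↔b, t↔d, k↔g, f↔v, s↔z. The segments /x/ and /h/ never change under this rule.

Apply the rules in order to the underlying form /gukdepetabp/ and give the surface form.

gugdefesapp

Rule 1 (intervocalic spirantization): /p/ is a stop between vowels /e/ and /e/, so it spirantizes to the fricative [f]. /t/ is a stop between vowels /e/ and /a/, so it spirantizes to the fricative [s]. /gukdepetabp/ → gukdefesabp.
Rule 2 (post-nasal voicing): no segment meets the environment; /gukdefesabp/ is unchanged.
Rule 3 (regressive voicing assimilation): /k/ precedes the voiced obstruent /d/, so it voices to [g] by assimilation. /b/ precedes the voiceless obstruent /p/, so it devoices to [p] by assimilation. /gukdefesabp/ → gugdefesapp.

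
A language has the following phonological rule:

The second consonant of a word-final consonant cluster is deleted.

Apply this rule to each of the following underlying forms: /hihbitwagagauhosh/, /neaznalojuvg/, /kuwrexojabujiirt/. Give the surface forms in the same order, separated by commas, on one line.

/hihbitwagagauhosh/: /h/ is the second consonant of a word-final cluster /sh/, so it deletes. → [hihbitwagagauhos].
/neaznalojuvg/: /g/ is the second consonant of a word-final cluster /vg/, so it deletes. → [neaznalojuv].
/kuwrexojabujiirt/: /t/ is the second consonant of a word-final cluster /rt/, so it deletes. → [kuwrexojabujiir].

hihbitwagagauhos, neaznalojuv, kuwrexojabujiir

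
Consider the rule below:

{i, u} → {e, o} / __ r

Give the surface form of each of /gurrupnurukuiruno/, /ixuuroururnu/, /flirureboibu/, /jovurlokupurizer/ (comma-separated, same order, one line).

/gurrupnurukuiruno/: /u/ is a high vowel immediately before /r/, so it lowers to [o]. /u/ is a high vowel immediately before /r/, so it lowers to [o]. /i/ is a high vowel immediately before /r/, so it lowers to [e]. → [gorrupnorukueruno].
/ixuuroururnu/: /u/ is a high vowel immediately before /r/, so it lowers to [o]. /u/ is a high vowel immediately before /r/, so it lowers to [o]. /u/ is a high vowel immediately before /r/, so it lowers to [o]. → [ixuoroorornu].
/flirureboibu/: /i/ is a high vowel immediately before /r/, so it lowers to [e]. /u/ is a high vowel immediately before /r/, so it lowers to [o]. → [fleroreboibu].
/jovurlokupurizer/: /u/ is a high vowel immediately before /r/, so it lowers to [o]. /u/ is a high vowel immediately before /r/, so it lowers to [o]. → [jovorlokuporizer].

gorrupnorukueruno, ixuoroorornu, fleroreboibu, jovorlokuporizer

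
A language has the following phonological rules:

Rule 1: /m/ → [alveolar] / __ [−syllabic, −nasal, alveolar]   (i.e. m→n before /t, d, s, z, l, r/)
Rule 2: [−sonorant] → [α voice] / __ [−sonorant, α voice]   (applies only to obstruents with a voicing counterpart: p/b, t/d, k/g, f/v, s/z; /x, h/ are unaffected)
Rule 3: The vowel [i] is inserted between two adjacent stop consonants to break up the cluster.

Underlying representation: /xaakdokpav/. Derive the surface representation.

Rule 1 (nasal place assimilation): no segment meets the environment; /xaakdokpav/ is unchanged.
Rule 2 (regressive voicing assimilation): /k/ precedes the voiced obstruent /d/, so it voices to [g] by assimilation. /xaakdokpav/ → xaagdokpav.
Rule 3 (stop-cluster i-epenthesis): /g/ and /d/ form a stop–stop cluster, so [i] is inserted between them. /k/ and /p/ form a stop–stop cluster, so [i] is inserted between them. /xaagdokpav/ → xaagidokipav.

xaagidokipav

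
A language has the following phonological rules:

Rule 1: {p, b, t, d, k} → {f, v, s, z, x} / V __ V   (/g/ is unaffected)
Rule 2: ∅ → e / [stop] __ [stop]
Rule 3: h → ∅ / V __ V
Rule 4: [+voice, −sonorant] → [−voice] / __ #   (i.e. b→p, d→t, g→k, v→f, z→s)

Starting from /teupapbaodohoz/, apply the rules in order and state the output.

teufapebaozoos

Rule 1 (intervocalic spirantization): /p/ is a stop between vowels /u/ and /a/, so it spirantizes to the fricative [f]. /d/ is a stop between vowels /o/ and /o/, so it spirantizes to the fricative [z]. /teupapbaodohoz/ → teufapbaozohoz.
Rule 2 (stop-cluster e-epenthesis): /p/ and /b/ form a stop–stop cluster, so [e] is inserted between them. /teufapbaozohoz/ → teufapebaozohoz.
Rule 3 (intervocalic h-deletion): /h/ occurs between vowels /o/ and /o/, so it deletes. /teufapebaozohoz/ → teufapebaozooz.
Rule 4 (final devoicing): /z/ is a voiced obstruent in word-final position, so it devoices to [s]. /teufapebaozooz/ → teufapebaozoos.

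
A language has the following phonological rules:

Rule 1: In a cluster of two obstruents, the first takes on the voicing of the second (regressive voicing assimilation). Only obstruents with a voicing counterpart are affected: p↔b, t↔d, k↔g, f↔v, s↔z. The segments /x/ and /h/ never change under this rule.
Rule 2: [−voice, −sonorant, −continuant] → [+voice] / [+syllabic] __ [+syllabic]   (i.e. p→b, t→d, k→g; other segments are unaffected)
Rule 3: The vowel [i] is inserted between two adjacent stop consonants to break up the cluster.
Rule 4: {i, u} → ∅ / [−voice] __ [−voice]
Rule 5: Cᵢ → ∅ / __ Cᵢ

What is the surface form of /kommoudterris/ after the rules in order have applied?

Rule 1 (regressive voicing assimilation): /d/ precedes the voiceless obstruent /t/, so it devoices to [t] by assimilation. /kommoudterris/ → kommoutterris.
Rule 2 (intervocalic voicing): no segment meets the environment; /kommoutterris/ is unchanged.
Rule 3 (stop-cluster i-epenthesis): /t/ and /t/ form a stop–stop cluster, so [i] is inserted between them. /kommoutterris/ → kommoutiterris.
Rule 4 (high vowel syncope): /i/ is a high vowel flanked by voiceless consonants /t/ and /t/, so it deletes. /kommoutiterris/ → kommoutterris.
Rule 5 (degemination): /mm/ is a geminate; the first /m/ deletes. /tt/ is a geminate; the first /t/ deletes. /rr/ is a geminate; the first /r/ deletes. /kommoutterris/ → komouteris.

komouteris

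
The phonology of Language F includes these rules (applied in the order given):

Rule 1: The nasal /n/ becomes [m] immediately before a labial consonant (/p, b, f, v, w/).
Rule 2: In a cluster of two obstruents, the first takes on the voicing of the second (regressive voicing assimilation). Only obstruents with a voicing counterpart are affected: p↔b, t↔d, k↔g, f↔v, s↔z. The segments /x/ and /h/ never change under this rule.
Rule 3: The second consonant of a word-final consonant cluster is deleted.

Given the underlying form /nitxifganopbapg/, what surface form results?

nitxivganobbab

Rule 1 (nasal place assimilation): no segment meets the environment; /nitxifganopbapg/ is unchanged.
Rule 2 (regressive voicing assimilation): /f/ precedes the voiced obstruent /g/, so it voices to [v] by assimilation. /p/ precedes the voiced obstruent /b/, so it voices to [b] by assimilation. /p/ precedes the voiced obstruent /g/, so it voices to [b] by assimilation. /nitxifganopbapg/ → nitxivganobbabg.
Rule 3 (final cluster simplification): /g/ is the second consonant of a word-final cluster /bg/, so it deletes. /nitxivganobbabg/ → nitxivganobbab.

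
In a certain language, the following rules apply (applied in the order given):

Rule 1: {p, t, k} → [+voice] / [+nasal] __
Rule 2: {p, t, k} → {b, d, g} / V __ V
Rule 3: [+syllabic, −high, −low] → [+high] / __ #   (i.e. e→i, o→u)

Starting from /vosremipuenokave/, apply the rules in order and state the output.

vosremibuenogavi

Rule 1 (post-nasal voicing): no segment meets the environment; /vosremipuenokave/ is unchanged.
Rule 2 (intervocalic voicing): /p/ is a voiceless stop between vowels /i/ and /u/, so it voices to [b]. /k/ is a voiceless stop between vowels /o/ and /a/, so it voices to [g]. /vosremipuenokave/ → vosremibuenogave.
Rule 3 (final vowel raising): /e/ is a mid vowel in word-final position, so it raises to [i]. /vosremibuenogave/ → vosremibuenogavi.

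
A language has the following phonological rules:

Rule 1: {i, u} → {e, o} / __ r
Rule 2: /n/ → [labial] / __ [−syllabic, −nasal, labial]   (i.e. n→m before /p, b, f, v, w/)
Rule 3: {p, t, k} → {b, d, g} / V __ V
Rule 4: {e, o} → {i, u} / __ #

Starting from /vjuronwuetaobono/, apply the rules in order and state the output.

Rule 1 (pre-rhotic lowering): /u/ is a high vowel immediately before /r/, so it lowers to [o]. /vjuronwuetaobono/ → vjoronwuetaobono.
Rule 2 (nasal place assimilation): /n/ precedes the labial consonant /w/, so it assimilates in place to [m]. /vjoronwuetaobono/ → vjoromwuetaobono.
Rule 3 (intervocalic voicing): /t/ is a voiceless stop between vowels /e/ and /a/, so it voices to [d]. /vjoromwuetaobono/ → vjoromwuedaobono.
Rule 4 (final vowel raising): /o/ is a mid vowel in word-final position, so it raises to [u]. /vjoromwuedaobono/ → vjoromwuedaobonu.

vjoromwuedaobonu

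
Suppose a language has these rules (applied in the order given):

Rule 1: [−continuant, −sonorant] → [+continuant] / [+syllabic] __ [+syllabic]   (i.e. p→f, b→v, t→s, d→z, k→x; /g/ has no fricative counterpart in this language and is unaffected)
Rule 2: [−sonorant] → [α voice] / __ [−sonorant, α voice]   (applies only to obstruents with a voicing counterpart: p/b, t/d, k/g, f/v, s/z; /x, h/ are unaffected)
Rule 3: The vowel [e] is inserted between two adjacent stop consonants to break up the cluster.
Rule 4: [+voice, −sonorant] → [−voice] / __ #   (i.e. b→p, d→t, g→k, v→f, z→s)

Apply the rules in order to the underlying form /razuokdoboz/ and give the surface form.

Rule 1 (intervocalic spirantization): /b/ is a stop between vowels /o/ and /o/, so it spirantizes to the fricative [v]. /razuokdoboz/ → razuokdovoz.
Rule 2 (regressive voicing assimilation): /k/ precedes the voiced obstruent /d/, so it voices to [g] by assimilation. /razuokdovoz/ → razuogdovoz.
Rule 3 (stop-cluster e-epenthesis): /g/ and /d/ form a stop–stop cluster, so [e] is inserted between them. /razuogdovoz/ → razuogedovoz.
Rule 4 (final devoicing): /z/ is a voiced obstruent in word-final position, so it devoices to [s]. /razuogedovoz/ → razuogedovos.

razuogedovos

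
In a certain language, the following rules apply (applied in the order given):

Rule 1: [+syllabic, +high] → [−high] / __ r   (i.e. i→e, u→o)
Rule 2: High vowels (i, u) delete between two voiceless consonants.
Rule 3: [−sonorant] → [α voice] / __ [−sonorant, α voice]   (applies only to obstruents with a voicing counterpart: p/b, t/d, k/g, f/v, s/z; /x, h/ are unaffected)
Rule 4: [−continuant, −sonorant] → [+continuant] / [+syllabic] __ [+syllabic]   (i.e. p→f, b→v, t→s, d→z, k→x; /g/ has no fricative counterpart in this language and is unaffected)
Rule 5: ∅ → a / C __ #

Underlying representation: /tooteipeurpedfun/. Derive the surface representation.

tooseifeorpetfuna

Rule 1 (pre-rhotic lowering): /u/ is a high vowel immediately before /r/, so it lowers to [o]. /tooteipeurpedfun/ → tooteipeorpedfun.
Rule 2 (high vowel syncope): no segment meets the environment; /tooteipeorpedfun/ is unchanged.
Rule 3 (regressive voicing assimilation): /d/ precedes the voiceless obstruent /f/, so it devoices to [t] by assimilation. /tooteipeorpedfun/ → tooteipeorpetfun.
Rule 4 (intervocalic spirantization): /t/ is a stop between vowels /o/ and /e/, so it spirantizes to the fricative [s]. /p/ is a stop between vowels /i/ and /e/, so it spirantizes to the fricative [f]. /tooteipeorpetfun/ → tooseifeorpetfun.
Rule 5 (final a-epenthesis): the form ends in the consonant /n/, so [a] is inserted word-finally. /tooseifeorpetfun/ → tooseifeorpetfuna.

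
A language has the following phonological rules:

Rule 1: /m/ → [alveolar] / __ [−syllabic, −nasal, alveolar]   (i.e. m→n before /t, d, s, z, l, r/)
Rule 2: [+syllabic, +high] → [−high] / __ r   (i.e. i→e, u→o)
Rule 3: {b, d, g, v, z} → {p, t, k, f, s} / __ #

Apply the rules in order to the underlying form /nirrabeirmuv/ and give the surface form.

Rule 1 (nasal place assimilation): no segment meets the environment; /nirrabeirmuv/ is unchanged.
Rule 2 (pre-rhotic lowering): /i/ is a high vowel immediately before /r/, so it lowers to [e]. /i/ is a high vowel immediately before /r/, so it lowers to [e]. /nirrabeirmuv/ → nerrabeermuv.
Rule 3 (final devoicing): /v/ is a voiced obstruent in word-final position, so it devoices to [f]. /nerrabeermuv/ → nerrabeermuf.

nerrabeermuf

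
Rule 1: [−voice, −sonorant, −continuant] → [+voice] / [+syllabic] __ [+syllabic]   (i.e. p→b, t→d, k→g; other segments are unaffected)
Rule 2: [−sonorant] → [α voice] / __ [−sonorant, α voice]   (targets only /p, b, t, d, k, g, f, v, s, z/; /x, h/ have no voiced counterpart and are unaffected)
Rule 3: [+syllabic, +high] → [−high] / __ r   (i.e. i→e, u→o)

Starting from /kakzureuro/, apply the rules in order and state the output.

kagzoreoro

Rule 1 (intervocalic voicing): no segment meets the environment; /kakzureuro/ is unchanged.
Rule 2 (regressive voicing assimilation): /k/ precedes the voiced obstruent /z/, so it voices to [g] by assimilation. /kakzureuro/ → kagzureuro.
Rule 3 (pre-rhotic lowering): /u/ is a high vowel immediately before /r/, so it lowers to [o]. /u/ is a high vowel immediately before /r/, so it lowers to [o]. /kagzureuro/ → kagzoreoro.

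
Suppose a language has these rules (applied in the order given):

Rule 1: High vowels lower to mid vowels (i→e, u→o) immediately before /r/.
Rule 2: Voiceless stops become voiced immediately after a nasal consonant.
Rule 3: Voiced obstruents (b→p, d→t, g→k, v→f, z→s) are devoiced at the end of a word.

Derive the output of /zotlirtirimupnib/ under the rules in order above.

zotlerterimupnip

Rule 1 (pre-rhotic lowering): /i/ is a high vowel immediately before /r/, so it lowers to [e]. /i/ is a high vowel immediately before /r/, so it lowers to [e]. /zotlirtirimupnib/ → zotlerterimupnib.
Rule 2 (post-nasal voicing): no segment meets the environment; /zotlerterimupnib/ is unchanged.
Rule 3 (final devoicing): /b/ is a voiced obstruent in word-final position, so it devoices to [p]. /zotlerterimupnib/ → zotlerterimupnip.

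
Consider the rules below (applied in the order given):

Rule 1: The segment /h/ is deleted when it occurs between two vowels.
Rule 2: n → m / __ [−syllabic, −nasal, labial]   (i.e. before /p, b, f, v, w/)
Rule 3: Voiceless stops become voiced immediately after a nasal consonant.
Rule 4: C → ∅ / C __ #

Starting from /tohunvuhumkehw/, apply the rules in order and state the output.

Rule 1 (intervocalic h-deletion): /h/ occurs between vowels /o/ and /u/, so it deletes. /h/ occurs between vowels /u/ and /u/, so it deletes. /tohunvuhumkehw/ → tounvuumkehw.
Rule 2 (nasal place assimilation): /n/ precedes the labial consonant /v/, so it assimilates in place to [m]. /tounvuumkehw/ → toumvuumkehw.
Rule 3 (post-nasal voicing): /k/ is a voiceless stop immediately after the nasal /m/, so it voices to [g]. /toumvuumkehw/ → toumvuumgehw.
Rule 4 (final cluster simplification): /w/ is the second consonant of a word-final cluster /hw/, so it deletes. /toumvuumgehw/ → toumvuumgeh.

toumvuumgeh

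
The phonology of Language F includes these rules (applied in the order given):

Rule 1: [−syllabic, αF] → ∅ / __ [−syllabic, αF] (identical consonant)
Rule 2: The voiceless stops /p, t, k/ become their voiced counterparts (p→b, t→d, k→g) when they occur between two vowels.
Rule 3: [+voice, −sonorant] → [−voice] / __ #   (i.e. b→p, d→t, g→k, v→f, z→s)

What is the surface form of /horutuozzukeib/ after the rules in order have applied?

horuduozugeip

Rule 1 (degemination): /zz/ is a geminate; the first /z/ deletes. /horutuozzukeib/ → horutuozukeib.
Rule 2 (intervocalic voicing): /t/ is a voiceless stop between vowels /u/ and /u/, so it voices to [d]. /k/ is a voiceless stop between vowels /u/ and /e/, so it voices to [g]. /horutuozukeib/ → horuduozugeib.
Rule 3 (final devoicing): /b/ is a voiced obstruent in word-final position, so it devoices to [p]. /horuduozugeib/ → horuduozugeip.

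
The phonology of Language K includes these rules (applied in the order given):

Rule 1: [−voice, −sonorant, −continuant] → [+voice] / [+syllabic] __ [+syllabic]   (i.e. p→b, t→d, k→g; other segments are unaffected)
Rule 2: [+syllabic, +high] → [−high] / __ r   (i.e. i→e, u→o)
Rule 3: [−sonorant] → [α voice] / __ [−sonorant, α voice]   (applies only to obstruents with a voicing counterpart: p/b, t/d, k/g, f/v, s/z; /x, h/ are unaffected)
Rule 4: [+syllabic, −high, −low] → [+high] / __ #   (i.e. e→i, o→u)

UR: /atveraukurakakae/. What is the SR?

Rule 1 (intervocalic voicing): /k/ is a voiceless stop between vowels /u/ and /u/, so it voices to [g]. /k/ is a voiceless stop between vowels /a/ and /a/, so it voices to [g]. /k/ is a voiceless stop between vowels /a/ and /a/, so it voices to [g]. /atveraukurakakae/ → atverauguragagae.
Rule 2 (pre-rhotic lowering): /u/ is a high vowel immediately before /r/, so it lowers to [o]. /atverauguragagae/ → atveraugoragagae.
Rule 3 (regressive voicing assimilation): /t/ precedes the voiced obstruent /v/, so it voices to [d] by assimilation. /atveraugoragagae/ → adveraugoragagae.
Rule 4 (final vowel raising): /e/ is a mid vowel in word-final position, so it raises to [i]. /adveraugoragagae/ → adveraugoragagai.

adveraugoragagai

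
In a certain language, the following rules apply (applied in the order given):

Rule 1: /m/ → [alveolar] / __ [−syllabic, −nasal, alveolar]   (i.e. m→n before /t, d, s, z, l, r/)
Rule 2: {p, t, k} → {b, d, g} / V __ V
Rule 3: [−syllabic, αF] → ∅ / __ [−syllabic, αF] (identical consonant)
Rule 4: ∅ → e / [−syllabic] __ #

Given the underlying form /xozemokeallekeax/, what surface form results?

xozemogealegeaxe

Rule 1 (nasal place assimilation): no segment meets the environment; /xozemokeallekeax/ is unchanged.
Rule 2 (intervocalic voicing): /k/ is a voiceless stop between vowels /o/ and /e/, so it voices to [g]. /k/ is a voiceless stop between vowels /e/ and /e/, so it voices to [g]. /xozemokeallekeax/ → xozemogeallegeax.
Rule 3 (degemination): /ll/ is a geminate; the first /l/ deletes. /xozemogeallegeax/ → xozemogealegeax.
Rule 4 (final e-epenthesis): the form ends in the consonant /x/, so [e] is inserted word-finally. /xozemogealegeax/ → xozemogealegeaxe.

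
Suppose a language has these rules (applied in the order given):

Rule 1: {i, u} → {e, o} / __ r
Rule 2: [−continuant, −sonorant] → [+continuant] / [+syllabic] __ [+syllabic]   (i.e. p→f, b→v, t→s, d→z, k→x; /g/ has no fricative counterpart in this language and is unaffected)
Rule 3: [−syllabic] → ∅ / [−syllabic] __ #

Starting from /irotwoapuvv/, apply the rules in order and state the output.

erotwoafuv

Rule 1 (pre-rhotic lowering): /i/ is a high vowel immediately before /r/, so it lowers to [e]. /irotwoapuvv/ → erotwoapuvv.
Rule 2 (intervocalic spirantization): /p/ is a stop between vowels /a/ and /u/, so it spirantizes to the fricative [f]. /erotwoapuvv/ → erotwoafuvv.
Rule 3 (final cluster simplification): /v/ is the second consonant of a word-final cluster /vv/, so it deletes. /erotwoafuvv/ → erotwoafuv.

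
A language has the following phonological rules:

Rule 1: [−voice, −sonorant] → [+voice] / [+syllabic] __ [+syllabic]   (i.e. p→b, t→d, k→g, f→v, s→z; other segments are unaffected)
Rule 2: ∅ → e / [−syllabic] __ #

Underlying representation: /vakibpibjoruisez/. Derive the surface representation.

vagibpibjoruizeze

Rule 1 (intervocalic voicing): /k/ is a voiceless obstruent between vowels /a/ and /i/, so it voices to [g]. /s/ is a voiceless obstruent between vowels /i/ and /e/, so it voices to [z]. /vakibpibjoruisez/ → vagibpibjoruizez.
Rule 2 (final e-epenthesis): the form ends in the consonant /z/, so [e] is inserted word-finally. /vagibpibjoruizez/ → vagibpibjoruizeze.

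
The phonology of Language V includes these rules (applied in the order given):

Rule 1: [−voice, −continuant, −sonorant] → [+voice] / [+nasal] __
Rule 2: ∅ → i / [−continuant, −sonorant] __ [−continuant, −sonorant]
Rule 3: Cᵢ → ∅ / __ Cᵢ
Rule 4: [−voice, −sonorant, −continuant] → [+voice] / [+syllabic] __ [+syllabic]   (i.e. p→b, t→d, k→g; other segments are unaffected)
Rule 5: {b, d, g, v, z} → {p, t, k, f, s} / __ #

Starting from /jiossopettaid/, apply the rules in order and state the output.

Rule 1 (post-nasal voicing): no segment meets the environment; /jiossopettaid/ is unchanged.
Rule 2 (stop-cluster i-epenthesis): /t/ and /t/ form a stop–stop cluster, so [i] is inserted between them. /jiossopettaid/ → jiossopetitaid.
Rule 3 (degemination): /ss/ is a geminate; the first /s/ deletes. /jiossopetitaid/ → jiosopetitaid.
Rule 4 (intervocalic voicing): /p/ is a voiceless stop between vowels /o/ and /e/, so it voices to [b]. /t/ is a voiceless stop between vowels /e/ and /i/, so it voices to [d]. /t/ is a voiceless stop between vowels /i/ and /a/, so it voices to [d]. /jiosopetitaid/ → jiosobedidaid.
Rule 5 (final devoicing): /d/ is a voiced obstruent in word-final position, so it devoices to [t]. /jiosobedidaid/ → jiosobedidait.

jiosobedidait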